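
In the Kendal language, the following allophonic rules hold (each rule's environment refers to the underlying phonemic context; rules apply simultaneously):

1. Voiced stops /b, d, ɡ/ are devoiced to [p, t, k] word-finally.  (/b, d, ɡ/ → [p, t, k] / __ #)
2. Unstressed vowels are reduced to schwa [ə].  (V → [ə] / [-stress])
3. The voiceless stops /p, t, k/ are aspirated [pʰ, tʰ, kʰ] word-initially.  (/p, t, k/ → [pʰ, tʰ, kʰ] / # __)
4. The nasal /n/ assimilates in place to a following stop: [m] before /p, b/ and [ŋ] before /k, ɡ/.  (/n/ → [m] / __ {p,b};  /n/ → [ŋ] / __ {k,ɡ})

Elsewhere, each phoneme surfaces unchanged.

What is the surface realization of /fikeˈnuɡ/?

[fəkəˈnuk]

/f/ stays [f].
Rule 2 applies to /i/ (between /f/ and /k/: in an unstressed syllable) → [ə].
/k/ — between /i/ and /e/; rule 3 does not apply here → [k].
/e/ — between /k/ and /n/, in an unstressed syllable — surfaces as [ə] (rule 2).
/n/ (between /e/ and /u/) is in the target of rule 4 but the environment (before a labial or velar stop) is not met → [n].
/u/ (between /n/ and /ɡ/) fails the environment for rule 2, so it stays [u].
/ɡ/ (word-final) occurs word-finally → [k] by rule 1.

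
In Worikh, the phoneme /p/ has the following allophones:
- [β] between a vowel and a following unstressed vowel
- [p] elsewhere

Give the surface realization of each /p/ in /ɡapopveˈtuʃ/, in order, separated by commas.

Occurrence 1 (position 3): between a vowel and a following unstressed vowel → [β].
Occurrence 2 (position 5): no conditioning environment matches → elsewhere allophone [p].

[β], [p]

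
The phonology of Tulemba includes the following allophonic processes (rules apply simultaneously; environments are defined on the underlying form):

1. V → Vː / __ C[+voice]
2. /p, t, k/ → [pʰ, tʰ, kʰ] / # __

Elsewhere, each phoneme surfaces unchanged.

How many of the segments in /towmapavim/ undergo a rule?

4

Segments that undergo a rule: /t/ → [tʰ] (rule 2); /o/ → [oː] (rule 1); /a/ → [aː] (rule 1); /i/ → [iː] (rule 1).
All other segments surface unchanged.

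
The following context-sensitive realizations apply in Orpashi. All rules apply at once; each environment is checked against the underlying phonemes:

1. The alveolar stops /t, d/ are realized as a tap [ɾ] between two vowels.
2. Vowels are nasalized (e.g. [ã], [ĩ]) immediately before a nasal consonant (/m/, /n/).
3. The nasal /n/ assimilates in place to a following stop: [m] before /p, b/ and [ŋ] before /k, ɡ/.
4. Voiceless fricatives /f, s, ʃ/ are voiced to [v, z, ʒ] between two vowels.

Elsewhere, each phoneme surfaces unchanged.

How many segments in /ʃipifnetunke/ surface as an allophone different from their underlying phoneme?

Segments that undergo a rule: /t/ → [ɾ] (rule 1); /u/ → [ũ] (rule 2); /n/ → [ŋ] (rule 3).
All other segments surface unchanged.

3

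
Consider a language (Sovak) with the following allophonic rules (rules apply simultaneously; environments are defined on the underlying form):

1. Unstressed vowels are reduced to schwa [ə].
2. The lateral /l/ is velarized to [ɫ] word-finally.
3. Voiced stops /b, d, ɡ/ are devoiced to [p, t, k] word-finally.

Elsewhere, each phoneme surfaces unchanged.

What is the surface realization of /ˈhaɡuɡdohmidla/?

/a/ (between /h/ and /ɡ/) is in the target of rule 1 but the environment (in an unstressed syllable) is not met → [a].
/ɡ/ — between /a/ and /u/; rule 3 does not apply here → [ɡ].
/u/ (between /ɡ/ and /ɡ/): in an unstressed syllable, so rule 1 applies → [ə].
/ɡ/ (between /u/ and /d/): rule 3 targets it, but not word-finally → unchanged [ɡ].
/d/ (between /ɡ/ and /o/) fails the environment for rule 3, so it stays [d].
/o/ (between /d/ and /h/) occurs in an unstressed syllable → [ə] by rule 1.
/i/ — between /m/ and /d/, in an unstressed syllable — surfaces as [ə] (rule 1).
/d/ (between /i/ and /l/): rule 3 targets it, but not word-finally → unchanged [d].
/l/ (between /d/ and /a/) fails the environment for rule 2, so it stays [l].
/a/ (word-final) occurs in an unstressed syllable → [ə] by rule 1.

[ˈhaɡəɡdəhmədlə]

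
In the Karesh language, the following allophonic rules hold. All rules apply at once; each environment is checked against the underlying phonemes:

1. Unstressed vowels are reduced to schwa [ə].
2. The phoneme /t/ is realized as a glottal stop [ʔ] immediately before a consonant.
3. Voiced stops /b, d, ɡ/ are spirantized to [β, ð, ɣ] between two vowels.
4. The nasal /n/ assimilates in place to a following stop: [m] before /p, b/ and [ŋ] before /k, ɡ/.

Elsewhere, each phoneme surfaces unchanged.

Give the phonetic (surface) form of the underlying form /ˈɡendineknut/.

/ɡ/ (word-initial): rule 3 targets it, but not between two vowels → unchanged [ɡ].
/e/ — between /ɡ/ and /n/; rule 1 does not apply here → [e].
/n/ — between /e/ and /d/; rule 4 does not apply here → [n].
/d/ — between /n/ and /i/; rule 3 does not apply here → [d].
Rule 1 applies to /i/ (between /d/ and /n/: in an unstressed syllable) → [ə].
/n/ (between /i/ and /e/) is in the target of rule 4 but the environment (before a labial or velar stop) is not met → [n].
/e/ — between /n/ and /k/, in an unstressed syllable — surfaces as [ə] (rule 1).
/k/ stays [k].
/n/ — between /k/ and /u/; rule 4 does not apply here → [n].
Rule 1 applies to /u/ (between /n/ and /t/: in an unstressed syllable) → [ə].
/t/ (word-final) fails the environment for rule 2, so it stays [t].

[ˈɡendənəknət]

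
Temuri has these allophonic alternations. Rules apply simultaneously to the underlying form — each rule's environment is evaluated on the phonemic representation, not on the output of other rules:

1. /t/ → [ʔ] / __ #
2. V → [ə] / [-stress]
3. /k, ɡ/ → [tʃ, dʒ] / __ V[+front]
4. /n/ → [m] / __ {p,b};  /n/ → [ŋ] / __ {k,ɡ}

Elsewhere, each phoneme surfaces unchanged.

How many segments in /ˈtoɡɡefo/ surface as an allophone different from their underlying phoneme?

Segments that undergo a rule: /ɡ/ → [dʒ] (rule 3); /e/ → [ə] (rule 2); /o/ → [ə] (rule 2).
All other segments surface unchanged.

3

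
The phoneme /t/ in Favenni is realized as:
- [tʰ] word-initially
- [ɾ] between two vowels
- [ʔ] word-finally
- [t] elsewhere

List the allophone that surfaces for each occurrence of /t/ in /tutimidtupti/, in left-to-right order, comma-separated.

[tʰ], [ɾ], [t], [t]

Occurrence 1 (position 1): word-initially → [tʰ].
Occurrence 2 (position 3): between two vowels → [ɾ].
Occurrence 3 (position 8): no conditioning environment matches → elsewhere allophone [t].
Occurrence 4 (position 11): no conditioning environment matches → elsewhere allophone [t].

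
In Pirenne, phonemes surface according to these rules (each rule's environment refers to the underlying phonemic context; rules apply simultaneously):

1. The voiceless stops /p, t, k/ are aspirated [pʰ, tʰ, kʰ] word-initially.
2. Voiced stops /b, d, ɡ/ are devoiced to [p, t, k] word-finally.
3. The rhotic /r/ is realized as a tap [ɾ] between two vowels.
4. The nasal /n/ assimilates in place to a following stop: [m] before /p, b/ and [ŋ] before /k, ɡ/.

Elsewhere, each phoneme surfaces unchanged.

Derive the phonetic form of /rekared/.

/r/ (word-initial) is in the target of rule 3 but the environment (between two vowels) is not met → [r].
/k/ — between /e/ and /a/; rule 1 does not apply here → [k].
Rule 3 applies to /r/ (between /a/ and /e/: between two vowels) → [ɾ].
/d/ (word-final) occurs word-finally → [t] by rule 2.

[rekaɾet]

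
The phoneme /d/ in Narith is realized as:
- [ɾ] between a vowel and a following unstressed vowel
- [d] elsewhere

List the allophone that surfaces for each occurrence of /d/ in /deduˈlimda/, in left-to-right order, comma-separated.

[d], [ɾ], [d]

Occurrence 1 (position 1): no conditioning environment matches → elsewhere allophone [d].
Occurrence 2 (position 3): between a vowel and a following unstressed vowel → [ɾ].
Occurrence 3 (position 8): no conditioning environment matches → elsewhere allophone [d].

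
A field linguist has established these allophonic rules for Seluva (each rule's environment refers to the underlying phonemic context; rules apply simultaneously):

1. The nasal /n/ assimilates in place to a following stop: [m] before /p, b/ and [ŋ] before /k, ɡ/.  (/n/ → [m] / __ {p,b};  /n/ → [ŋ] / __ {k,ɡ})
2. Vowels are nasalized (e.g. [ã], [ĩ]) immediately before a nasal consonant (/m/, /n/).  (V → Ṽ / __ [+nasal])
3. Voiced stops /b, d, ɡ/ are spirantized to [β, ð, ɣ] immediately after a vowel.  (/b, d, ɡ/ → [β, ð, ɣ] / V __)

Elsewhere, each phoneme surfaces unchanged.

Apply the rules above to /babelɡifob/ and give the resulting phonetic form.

/b/ (word-initial) fails the environment for rule 3, so it stays [b].
/a/ (between /b/ and /b/): rule 2 targets it, but not before a nasal consonant → unchanged [a].
/b/ (between /a/ and /e/): immediately after a vowel, so rule 3 applies → [β].
/e/ — between /b/ and /l/; rule 2 does not apply here → [e].
/ɡ/ (between /l/ and /i/) is in the target of rule 3 but the environment (immediately after a vowel) is not met → [ɡ].
/i/ (between /ɡ/ and /f/) fails the environment for rule 2, so it stays [i].
/o/ (between /f/ and /b/) fails the environment for rule 2, so it stays [o].
/b/ meets the environment for rule 3 (immediately after a vowel) → [β].

[baβelɡifoβ]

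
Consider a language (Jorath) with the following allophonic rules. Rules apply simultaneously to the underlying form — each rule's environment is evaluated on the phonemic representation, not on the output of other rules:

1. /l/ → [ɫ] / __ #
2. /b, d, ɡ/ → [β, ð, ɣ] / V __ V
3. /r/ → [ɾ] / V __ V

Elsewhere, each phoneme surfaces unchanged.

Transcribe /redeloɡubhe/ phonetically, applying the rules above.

[reðeloɣubhe]

/r/ — word-initial; rule 3 does not apply here → [r].
/e/ stays [e].
/d/ — between /e/ and /e/, between two vowels — surfaces as [ð] (rule 2).
/e/ (between /d/ and /l/): no rule targets it → [e].
/l/ (between /e/ and /o/) fails the environment for rule 1, so it stays [l].
/o/ — not in any rule's target class → [o].
/ɡ/ meets the environment for rule 2 (between two vowels) → [ɣ].
/u/ stays [u].
/b/ — between /u/ and /h/; rule 2 does not apply here → [b].
/h/ (between /b/ and /e/): no rule targets it → [h].
/e/ stays [e].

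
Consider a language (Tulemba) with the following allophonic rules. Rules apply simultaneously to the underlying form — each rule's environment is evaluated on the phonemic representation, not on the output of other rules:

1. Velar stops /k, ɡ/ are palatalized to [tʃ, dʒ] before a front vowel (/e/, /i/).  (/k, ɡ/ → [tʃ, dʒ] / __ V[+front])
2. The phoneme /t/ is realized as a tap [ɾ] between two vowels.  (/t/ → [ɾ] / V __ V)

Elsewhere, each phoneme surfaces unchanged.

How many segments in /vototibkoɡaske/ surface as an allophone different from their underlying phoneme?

Segments that undergo a rule: /t/ → [ɾ] (rule 2); /t/ → [ɾ] (rule 2); /k/ → [tʃ] (rule 1).
All other segments surface unchanged.

3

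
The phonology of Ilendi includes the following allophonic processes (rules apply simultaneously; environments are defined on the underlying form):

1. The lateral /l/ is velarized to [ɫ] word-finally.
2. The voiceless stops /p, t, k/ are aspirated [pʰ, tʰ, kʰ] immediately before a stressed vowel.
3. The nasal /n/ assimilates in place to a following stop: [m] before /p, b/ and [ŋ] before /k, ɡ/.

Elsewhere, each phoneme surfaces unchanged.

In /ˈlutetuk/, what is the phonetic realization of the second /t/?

/t/ — between /e/ and /u/; rule 2 does not apply here → [t].

[t]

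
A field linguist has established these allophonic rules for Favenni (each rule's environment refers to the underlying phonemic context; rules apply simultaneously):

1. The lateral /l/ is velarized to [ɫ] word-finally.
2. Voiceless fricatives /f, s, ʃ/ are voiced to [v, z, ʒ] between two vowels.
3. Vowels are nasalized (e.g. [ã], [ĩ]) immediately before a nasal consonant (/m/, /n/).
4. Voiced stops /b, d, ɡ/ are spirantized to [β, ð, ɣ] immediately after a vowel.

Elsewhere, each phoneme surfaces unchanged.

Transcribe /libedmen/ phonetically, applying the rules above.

[liβeðmẽn]

/l/ (word-initial) is in the target of rule 1 but the environment (word-finally) is not met → [l].
/i/ — between /l/ and /b/; rule 3 does not apply here → [i].
Rule 4 applies to /b/ (between /i/ and /e/: immediately after a vowel) → [β].
/e/ (between /b/ and /d/): rule 3 targets it, but not before a nasal consonant → unchanged [e].
/d/ (between /e/ and /m/) occurs immediately after a vowel → [ð] by rule 4.
/m/ — not in any rule's target class → [m].
/e/ — between /m/ and /n/, before a nasal consonant — surfaces as [ẽ] (rule 3).
/n/ stays [n].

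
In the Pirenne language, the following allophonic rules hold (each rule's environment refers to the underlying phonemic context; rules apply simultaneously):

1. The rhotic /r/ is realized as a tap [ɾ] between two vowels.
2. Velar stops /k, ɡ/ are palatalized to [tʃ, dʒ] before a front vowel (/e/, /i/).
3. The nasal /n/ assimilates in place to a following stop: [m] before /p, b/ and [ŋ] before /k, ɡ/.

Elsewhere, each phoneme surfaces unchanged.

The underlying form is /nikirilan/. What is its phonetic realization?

/n/ (word-initial) fails the environment for rule 3, so it stays [n].
Rule 2 applies to /k/ (between /i/ and /i/: before a front vowel) → [tʃ].
/r/ — between /i/ and /i/, between two vowels — surfaces as [ɾ] (rule 1).
/n/ (word-final) is in the target of rule 3 but the environment (before a labial or velar stop) is not met → [n].

[nitʃiɾilan]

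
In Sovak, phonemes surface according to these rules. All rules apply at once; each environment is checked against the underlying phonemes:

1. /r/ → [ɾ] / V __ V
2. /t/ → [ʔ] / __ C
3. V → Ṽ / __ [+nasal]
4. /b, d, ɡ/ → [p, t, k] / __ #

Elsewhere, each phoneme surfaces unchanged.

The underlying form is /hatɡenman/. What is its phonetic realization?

/h/ (word-initial) is unaffected → [h].
/a/ (between /h/ and /t/) fails the environment for rule 3, so it stays [a].
Rule 2 applies to /t/ (between /a/ and /ɡ/: immediately before a consonant) → [ʔ].
/ɡ/ — between /t/ and /e/; rule 4 does not apply here → [ɡ].
/e/ meets the environment for rule 3 (before a nasal consonant) → [ẽ].
/n/ — not in any rule's target class → [n].
/m/ (between /n/ and /a/): no rule targets it → [m].
/a/ (between /m/ and /n/) occurs before a nasal consonant → [ã] by rule 3.
/n/ (word-final): no rule targets it → [n].

[haʔɡẽnmãn]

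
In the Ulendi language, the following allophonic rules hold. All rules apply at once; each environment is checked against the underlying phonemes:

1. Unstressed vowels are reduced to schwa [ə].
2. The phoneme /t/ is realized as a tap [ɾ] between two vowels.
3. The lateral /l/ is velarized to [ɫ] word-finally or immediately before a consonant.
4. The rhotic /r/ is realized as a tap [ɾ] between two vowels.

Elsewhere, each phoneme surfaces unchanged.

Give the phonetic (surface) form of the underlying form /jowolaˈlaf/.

/j/ — not in any rule's target class → [j].
/o/ (between /j/ and /w/): in an unstressed syllable, so rule 1 applies → [ə].
/w/ stays [w].
Rule 1 applies to /o/ (between /w/ and /l/: in an unstressed syllable) → [ə].
/l/ (between /o/ and /a/) fails the environment for rule 3, so it stays [l].
/a/ — between /l/ and /l/, in an unstressed syllable — surfaces as [ə] (rule 1).
/l/ (between /a/ and /a/): rule 3 targets it, but not word-finally or immediately before a consonant → unchanged [l].
/a/ (between /l/ and /f/): rule 1 targets it, but not in an unstressed syllable → unchanged [a].
/f/ (word-final): no rule targets it → [f].

[jəwələˈlaf]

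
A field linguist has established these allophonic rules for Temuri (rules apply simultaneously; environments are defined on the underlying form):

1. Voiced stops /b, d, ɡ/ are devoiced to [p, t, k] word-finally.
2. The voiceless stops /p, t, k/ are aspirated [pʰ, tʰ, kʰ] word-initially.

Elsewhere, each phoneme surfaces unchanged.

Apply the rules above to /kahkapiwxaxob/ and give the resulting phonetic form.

Rule 2 applies to /k/ (word-initial: word-initially) → [kʰ].
/a/ (between /k/ and /h/): no rule targets it → [a].
/h/ stays [h].
/k/ (between /h/ and /a/) is in the target of rule 2 but the environment (word-initially) is not met → [k].
/a/ — not in any rule's target class → [a].
/p/ (between /a/ and /i/): rule 2 targets it, but not word-initially → unchanged [p].
/i/ — not in any rule's target class → [i].
/w/ (between /i/ and /x/) is unaffected → [w].
/x/ (between /w/ and /a/) is unaffected → [x].
/a/ (between /x/ and /x/): no rule targets it → [a].
/x/ stays [x].
/o/ (between /x/ and /b/): no rule targets it → [o].
/b/ (word-final): word-finally, so rule 1 applies → [p].

[kʰahkapiwxaxop]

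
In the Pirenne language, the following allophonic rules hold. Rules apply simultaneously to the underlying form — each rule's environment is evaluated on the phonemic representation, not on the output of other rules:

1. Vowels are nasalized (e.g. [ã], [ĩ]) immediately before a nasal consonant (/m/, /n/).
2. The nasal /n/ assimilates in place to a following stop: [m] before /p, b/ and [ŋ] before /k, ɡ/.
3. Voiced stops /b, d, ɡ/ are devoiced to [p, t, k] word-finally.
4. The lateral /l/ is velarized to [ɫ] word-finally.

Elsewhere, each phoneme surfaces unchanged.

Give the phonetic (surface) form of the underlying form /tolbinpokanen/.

[tolbĩmpokãnẽn]

/t/ (word-initial) is unaffected → [t].
/o/ (between /t/ and /l/): rule 1 targets it, but not before a nasal consonant → unchanged [o].
/l/ — between /o/ and /b/; rule 4 does not apply here → [l].
/b/ — between /l/ and /i/; rule 3 does not apply here → [b].
/i/ (between /b/ and /n/): before a nasal consonant, so rule 1 applies → [ĩ].
Rule 2 applies to /n/ (between /i/ and /p/: before a labial or velar stop) → [m].
/p/ (between /n/ and /o/): no rule targets it → [p].
/o/ (between /p/ and /k/) is in the target of rule 1 but the environment (before a nasal consonant) is not met → [o].
/k/ (between /o/ and /a/) is unaffected → [k].
/a/ (between /k/ and /n/) occurs before a nasal consonant → [ã] by rule 1.
/n/ (between /a/ and /e/) fails the environment for rule 2, so it stays [n].
/e/ (between /n/ and /n/) occurs before a nasal consonant → [ẽ] by rule 1.
/n/ — word-final; rule 2 does not apply here → [n].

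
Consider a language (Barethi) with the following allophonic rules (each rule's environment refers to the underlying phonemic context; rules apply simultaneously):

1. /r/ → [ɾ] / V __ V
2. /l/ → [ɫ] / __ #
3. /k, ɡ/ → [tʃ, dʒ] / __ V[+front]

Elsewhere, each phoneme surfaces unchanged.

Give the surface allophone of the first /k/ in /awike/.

[tʃ]

/k/ meets the environment for rule 3 (before a front vowel) → [tʃ].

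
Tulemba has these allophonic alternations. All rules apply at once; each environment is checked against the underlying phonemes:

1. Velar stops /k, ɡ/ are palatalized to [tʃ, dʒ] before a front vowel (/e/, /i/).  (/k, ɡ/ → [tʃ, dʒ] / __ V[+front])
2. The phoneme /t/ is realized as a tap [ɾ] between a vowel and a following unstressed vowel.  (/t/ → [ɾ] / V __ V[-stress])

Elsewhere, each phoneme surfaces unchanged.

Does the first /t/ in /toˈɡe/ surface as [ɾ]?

/t/ — word-initial; rule 2 does not apply here → [t].
The actual realization is [t], not [ɾ].

No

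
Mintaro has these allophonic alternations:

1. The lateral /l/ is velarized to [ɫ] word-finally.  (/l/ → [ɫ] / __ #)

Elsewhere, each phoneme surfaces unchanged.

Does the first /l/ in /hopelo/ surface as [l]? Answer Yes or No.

/l/ (between /e/ and /o/): rule 1 targets it, but not word-finally → unchanged [l].
The actual realization is [l], which matches [l].

Yes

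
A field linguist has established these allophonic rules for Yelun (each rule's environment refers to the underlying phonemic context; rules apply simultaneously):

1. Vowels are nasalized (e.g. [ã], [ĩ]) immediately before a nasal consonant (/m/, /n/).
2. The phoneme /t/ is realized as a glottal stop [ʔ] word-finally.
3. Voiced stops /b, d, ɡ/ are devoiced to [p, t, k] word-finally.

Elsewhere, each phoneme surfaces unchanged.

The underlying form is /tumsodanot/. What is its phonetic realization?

/t/ (word-initial): rule 2 targets it, but not word-finally → unchanged [t].
/u/ (between /t/ and /m/) occurs before a nasal consonant → [ũ] by rule 1.
/m/ (between /u/ and /s/): no rule targets it → [m].
/s/ (between /m/ and /o/): no rule targets it → [s].
/o/ (between /s/ and /d/): rule 1 targets it, but not before a nasal consonant → unchanged [o].
/d/ — between /o/ and /a/; rule 3 does not apply here → [d].
/a/ — between /d/ and /n/, before a nasal consonant — surfaces as [ã] (rule 1).
/n/ (between /a/ and /o/) is unaffected → [n].
/o/ — between /n/ and /t/; rule 1 does not apply here → [o].
/t/ (word-final) occurs word-finally → [ʔ] by rule 2.

[tũmsodãnoʔ]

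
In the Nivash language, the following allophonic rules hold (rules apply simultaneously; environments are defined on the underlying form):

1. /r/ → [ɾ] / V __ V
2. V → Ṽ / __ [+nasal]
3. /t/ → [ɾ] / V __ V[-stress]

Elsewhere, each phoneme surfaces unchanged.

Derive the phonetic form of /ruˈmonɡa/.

[rũˈmõnɡa]

/r/ — word-initial; rule 1 does not apply here → [r].
/u/ — between /r/ and /m/, before a nasal consonant — surfaces as [ũ] (rule 2).
/m/ (between /u/ and /o/): no rule targets it → [m].
Rule 2 applies to /o/ (between /m/ and /n/: before a nasal consonant) → [õ].
/n/ (between /o/ and /ɡ/) is unaffected → [n].
/ɡ/ — not in any rule's target class → [ɡ].
/a/ (word-final): rule 2 targets it, but not before a nasal consonant → unchanged [a].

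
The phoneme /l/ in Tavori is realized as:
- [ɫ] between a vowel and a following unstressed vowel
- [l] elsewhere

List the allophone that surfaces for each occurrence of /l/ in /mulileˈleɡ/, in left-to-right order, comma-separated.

Occurrence 1 (position 3): between a vowel and a following unstressed vowel → [ɫ].
Occurrence 2 (position 5): between a vowel and a following unstressed vowel → [ɫ].
Occurrence 3 (position 7): no conditioning environment matches → elsewhere allophone [l].

[ɫ], [ɫ], [l]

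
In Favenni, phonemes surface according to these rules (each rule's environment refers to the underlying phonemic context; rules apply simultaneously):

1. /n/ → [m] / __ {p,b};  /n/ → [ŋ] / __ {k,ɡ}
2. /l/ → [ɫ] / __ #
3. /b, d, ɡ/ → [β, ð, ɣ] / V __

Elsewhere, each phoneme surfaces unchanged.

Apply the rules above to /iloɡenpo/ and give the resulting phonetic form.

/i/ (word-initial) is unaffected → [i].
/l/ — between /i/ and /o/; rule 2 does not apply here → [l].
/o/ stays [o].
/ɡ/ (between /o/ and /e/): immediately after a vowel, so rule 3 applies → [ɣ].
/e/ (between /ɡ/ and /n/) is unaffected → [e].
Rule 1 applies to /n/ (between /e/ and /p/: before a labial or velar stop) → [m].
/p/ (between /n/ and /o/): no rule targets it → [p].
/o/ (word-final): no rule targets it → [o].

[iloɣempo]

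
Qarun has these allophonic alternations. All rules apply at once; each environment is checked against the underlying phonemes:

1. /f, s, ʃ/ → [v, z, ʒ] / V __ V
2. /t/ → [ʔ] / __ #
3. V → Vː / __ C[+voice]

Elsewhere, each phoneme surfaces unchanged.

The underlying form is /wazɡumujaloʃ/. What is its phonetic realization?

/w/ stays [w].
/a/ (between /w/ and /z/) occurs before a voiced consonant → [aː] by rule 3.
/z/ — not in any rule's target class → [z].
/ɡ/ — not in any rule's target class → [ɡ].
Rule 3 applies to /u/ (between /ɡ/ and /m/: before a voiced consonant) → [uː].
/m/ (between /u/ and /u/): no rule targets it → [m].
Rule 3 applies to /u/ (between /m/ and /j/: before a voiced consonant) → [uː].
/j/ — not in any rule's target class → [j].
/a/ — between /j/ and /l/, before a voiced consonant — surfaces as [aː] (rule 3).
/l/ (between /a/ and /o/) is unaffected → [l].
/o/ (between /l/ and /ʃ/) fails the environment for rule 3, so it stays [o].
/ʃ/ (word-final) is in the target of rule 1 but the environment (between two vowels) is not met → [ʃ].

[waːzɡuːmuːjaːloʃ]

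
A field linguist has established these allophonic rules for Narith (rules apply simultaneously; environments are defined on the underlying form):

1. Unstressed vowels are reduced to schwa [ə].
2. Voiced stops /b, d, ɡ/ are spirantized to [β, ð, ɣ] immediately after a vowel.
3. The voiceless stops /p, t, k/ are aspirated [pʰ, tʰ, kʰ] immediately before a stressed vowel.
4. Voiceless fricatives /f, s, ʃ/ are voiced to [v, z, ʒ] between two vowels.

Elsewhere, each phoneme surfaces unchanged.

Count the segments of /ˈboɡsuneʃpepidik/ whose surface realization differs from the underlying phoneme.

Segments that undergo a rule: /ɡ/ → [ɣ] (rule 2); /u/ → [ə] (rule 1); /e/ → [ə] (rule 1); /e/ → [ə] (rule 1); /i/ → [ə] (rule 1); /d/ → [ð] (rule 2); /i/ → [ə] (rule 1).
All other segments surface unchanged.

7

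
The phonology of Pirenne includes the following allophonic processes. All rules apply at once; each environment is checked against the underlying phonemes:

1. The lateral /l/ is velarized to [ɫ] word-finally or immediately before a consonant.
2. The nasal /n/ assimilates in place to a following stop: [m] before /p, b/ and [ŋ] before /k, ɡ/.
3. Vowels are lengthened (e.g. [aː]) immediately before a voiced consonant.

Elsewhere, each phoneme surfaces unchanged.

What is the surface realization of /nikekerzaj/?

/n/ (word-initial): rule 2 targets it, but not before a labial or velar stop → unchanged [n].
/i/ (between /n/ and /k/) is in the target of rule 3 but the environment (before a voiced consonant) is not met → [i].
/k/ (between /i/ and /e/): no rule targets it → [k].
/e/ — between /k/ and /k/; rule 3 does not apply here → [e].
/k/ (between /e/ and /e/): no rule targets it → [k].
Rule 3 applies to /e/ (between /k/ and /r/: before a voiced consonant) → [eː].
/r/ (between /e/ and /z/) is unaffected → [r].
/z/ (between /r/ and /a/): no rule targets it → [z].
/a/ (between /z/ and /j/): before a voiced consonant, so rule 3 applies → [aː].
/j/ (word-final) is unaffected → [j].

[nikekeːrzaːj]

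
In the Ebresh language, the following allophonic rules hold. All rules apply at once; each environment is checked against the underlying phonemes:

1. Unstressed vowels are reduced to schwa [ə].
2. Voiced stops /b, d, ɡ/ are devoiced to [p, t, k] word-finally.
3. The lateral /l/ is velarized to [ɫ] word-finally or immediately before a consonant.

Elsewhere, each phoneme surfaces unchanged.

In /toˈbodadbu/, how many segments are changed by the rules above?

3

Segments that undergo a rule: /o/ → [ə] (rule 1); /a/ → [ə] (rule 1); /u/ → [ə] (rule 1).
All other segments surface unchanged.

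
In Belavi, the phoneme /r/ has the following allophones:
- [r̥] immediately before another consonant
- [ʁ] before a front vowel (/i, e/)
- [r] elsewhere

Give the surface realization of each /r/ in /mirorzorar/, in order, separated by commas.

Occurrence 1 (position 3): no conditioning environment matches → elsewhere allophone [r].
Occurrence 2 (position 5): immediately before another consonant → [r̥].
Occurrence 3 (position 8): no conditioning environment matches → elsewhere allophone [r].
Occurrence 4 (position 10): no conditioning environment matches → elsewhere allophone [r].

[r], [r̥], [r], [r]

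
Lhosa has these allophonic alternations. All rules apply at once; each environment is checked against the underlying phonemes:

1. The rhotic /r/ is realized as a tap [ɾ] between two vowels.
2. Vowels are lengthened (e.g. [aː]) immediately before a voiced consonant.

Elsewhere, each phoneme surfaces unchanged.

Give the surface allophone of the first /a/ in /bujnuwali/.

[aː]

/a/ (between /w/ and /l/): before a voiced consonant, so rule 2 applies → [aː].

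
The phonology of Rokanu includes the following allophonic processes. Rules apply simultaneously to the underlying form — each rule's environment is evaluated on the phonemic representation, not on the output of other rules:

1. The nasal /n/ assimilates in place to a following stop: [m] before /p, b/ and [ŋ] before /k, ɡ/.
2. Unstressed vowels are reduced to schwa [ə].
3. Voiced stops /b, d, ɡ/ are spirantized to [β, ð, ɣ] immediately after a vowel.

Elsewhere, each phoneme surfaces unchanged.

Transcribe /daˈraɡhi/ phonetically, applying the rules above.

[dəˈraɣhə]

/d/ (word-initial) fails the environment for rule 3, so it stays [d].
/a/ (between /d/ and /r/) occurs in an unstressed syllable → [ə] by rule 2.
/r/ (between /a/ and /a/) is unaffected → [r].
/a/ — between /r/ and /ɡ/; rule 2 does not apply here → [a].
Rule 3 applies to /ɡ/ (between /a/ and /h/: immediately after a vowel) → [ɣ].
/h/ (between /ɡ/ and /i/): no rule targets it → [h].
Rule 2 applies to /i/ (word-final: in an unstressed syllable) → [ə].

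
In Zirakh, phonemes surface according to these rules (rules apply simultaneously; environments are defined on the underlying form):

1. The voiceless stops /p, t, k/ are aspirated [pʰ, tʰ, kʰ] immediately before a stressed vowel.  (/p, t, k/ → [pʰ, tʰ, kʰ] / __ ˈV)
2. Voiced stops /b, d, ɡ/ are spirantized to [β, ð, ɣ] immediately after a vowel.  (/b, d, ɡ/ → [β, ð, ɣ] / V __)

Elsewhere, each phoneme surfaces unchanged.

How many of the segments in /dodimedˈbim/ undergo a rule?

2

Segments that undergo a rule: /d/ → [ð] (rule 2); /d/ → [ð] (rule 2).
All other segments surface unchanged.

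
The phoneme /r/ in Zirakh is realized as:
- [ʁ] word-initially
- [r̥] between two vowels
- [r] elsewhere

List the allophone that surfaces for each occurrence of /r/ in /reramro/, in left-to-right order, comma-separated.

Occurrence 1 (position 1): word-initially → [ʁ].
Occurrence 2 (position 3): between two vowels → [r̥].
Occurrence 3 (position 6): no conditioning environment matches → elsewhere allophone [r].

[ʁ], [r̥], [r]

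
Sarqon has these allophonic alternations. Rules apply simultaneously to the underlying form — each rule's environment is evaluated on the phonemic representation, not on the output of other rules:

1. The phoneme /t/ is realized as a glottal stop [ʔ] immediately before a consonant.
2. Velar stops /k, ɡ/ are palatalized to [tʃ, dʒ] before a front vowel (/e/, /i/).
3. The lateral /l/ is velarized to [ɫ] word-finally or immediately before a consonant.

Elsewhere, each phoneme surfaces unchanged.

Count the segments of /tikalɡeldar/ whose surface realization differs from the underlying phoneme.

Segments that undergo a rule: /l/ → [ɫ] (rule 3); /ɡ/ → [dʒ] (rule 2); /l/ → [ɫ] (rule 3).
All other segments surface unchanged.

3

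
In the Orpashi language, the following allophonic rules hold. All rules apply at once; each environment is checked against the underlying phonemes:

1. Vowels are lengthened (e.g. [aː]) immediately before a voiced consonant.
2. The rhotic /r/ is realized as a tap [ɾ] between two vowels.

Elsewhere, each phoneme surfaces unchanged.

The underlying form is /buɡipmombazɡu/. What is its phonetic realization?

/b/ — not in any rule's target class → [b].
/u/ meets the environment for rule 1 (before a voiced consonant) → [uː].
/ɡ/ (between /u/ and /i/) is unaffected → [ɡ].
/i/ — between /ɡ/ and /p/; rule 1 does not apply here → [i].
/p/ stays [p].
/m/ stays [m].
/o/ — between /m/ and /m/, before a voiced consonant — surfaces as [oː] (rule 1).
/m/ (between /o/ and /b/): no rule targets it → [m].
/b/ (between /m/ and /a/) is unaffected → [b].
/a/ (between /b/ and /z/) occurs before a voiced consonant → [aː] by rule 1.
/z/ stays [z].
/ɡ/ stays [ɡ].
/u/ (word-final) is in the target of rule 1 but the environment (before a voiced consonant) is not met → [u].

[buːɡipmoːmbaːzɡu]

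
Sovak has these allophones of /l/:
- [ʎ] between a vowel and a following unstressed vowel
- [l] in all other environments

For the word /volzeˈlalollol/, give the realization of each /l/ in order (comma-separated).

[l], [l], [ʎ], [l], [l], [l]

Occurrence 1 (position 3): no conditioning environment matches → elsewhere allophone [l].
Occurrence 2 (position 6): no conditioning environment matches → elsewhere allophone [l].
Occurrence 3 (position 8): between a vowel and a following unstressed vowel → [ʎ].
Occurrence 4 (position 10): no conditioning environment matches → elsewhere allophone [l].
Occurrence 5 (position 11): no conditioning environment matches → elsewhere allophone [l].
Occurrence 6 (position 13): no conditioning environment matches → elsewhere allophone [l].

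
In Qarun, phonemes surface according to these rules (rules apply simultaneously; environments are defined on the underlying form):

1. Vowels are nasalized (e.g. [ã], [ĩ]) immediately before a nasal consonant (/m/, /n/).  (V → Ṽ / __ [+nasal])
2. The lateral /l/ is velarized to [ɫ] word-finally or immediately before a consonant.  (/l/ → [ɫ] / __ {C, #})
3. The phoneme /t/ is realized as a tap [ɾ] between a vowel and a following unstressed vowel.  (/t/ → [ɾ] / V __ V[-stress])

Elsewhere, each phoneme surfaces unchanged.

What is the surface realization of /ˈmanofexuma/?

/m/ (word-initial): no rule targets it → [m].
/a/ — between /m/ and /n/, before a nasal consonant — surfaces as [ã] (rule 1).
/n/ (between /a/ and /o/) is unaffected → [n].
/o/ (between /n/ and /f/) fails the environment for rule 1, so it stays [o].
/f/ — not in any rule's target class → [f].
/e/ (between /f/ and /x/) is in the target of rule 1 but the environment (before a nasal consonant) is not met → [e].
/x/ (between /e/ and /u/) is unaffected → [x].
Rule 1 applies to /u/ (between /x/ and /m/: before a nasal consonant) → [ũ].
/m/ — not in any rule's target class → [m].
/a/ — word-final; rule 1 does not apply here → [a].

[ˈmãnofexũma]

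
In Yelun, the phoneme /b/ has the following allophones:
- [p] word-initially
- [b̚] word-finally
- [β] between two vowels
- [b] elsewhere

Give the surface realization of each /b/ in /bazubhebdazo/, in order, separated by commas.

Occurrence 1 (position 1): word-initially → [p].
Occurrence 2 (position 5): no conditioning environment matches → elsewhere allophone [b].
Occurrence 3 (position 8): no conditioning environment matches → elsewhere allophone [b].

[p], [b], [b]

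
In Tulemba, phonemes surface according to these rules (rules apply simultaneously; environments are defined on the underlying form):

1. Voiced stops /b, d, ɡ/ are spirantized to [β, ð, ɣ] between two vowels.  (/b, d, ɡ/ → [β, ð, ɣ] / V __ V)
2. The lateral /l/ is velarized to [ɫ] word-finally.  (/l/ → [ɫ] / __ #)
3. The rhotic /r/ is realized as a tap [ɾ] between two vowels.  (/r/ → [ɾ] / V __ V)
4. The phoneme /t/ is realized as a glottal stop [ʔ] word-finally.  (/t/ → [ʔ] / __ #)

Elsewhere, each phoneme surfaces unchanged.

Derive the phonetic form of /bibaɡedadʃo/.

[biβaɣeðadʃo]

/b/ (word-initial) is in the target of rule 1 but the environment (between two vowels) is not met → [b].
/i/ stays [i].
/b/ (between /i/ and /a/): between two vowels, so rule 1 applies → [β].
/a/ (between /b/ and /ɡ/) is unaffected → [a].
/ɡ/ (between /a/ and /e/): between two vowels, so rule 1 applies → [ɣ].
/e/ (between /ɡ/ and /d/) is unaffected → [e].
/d/ meets the environment for rule 1 (between two vowels) → [ð].
/a/ (between /d/ and /d/): no rule targets it → [a].
/d/ (between /a/ and /ʃ/): rule 1 targets it, but not between two vowels → unchanged [d].
/ʃ/ (between /d/ and /o/) is unaffected → [ʃ].
/o/ stays [o].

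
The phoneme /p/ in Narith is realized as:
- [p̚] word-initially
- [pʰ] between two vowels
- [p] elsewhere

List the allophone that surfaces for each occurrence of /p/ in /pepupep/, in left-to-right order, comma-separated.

Occurrence 1 (position 1): word-initially → [p̚].
Occurrence 2 (position 3): between two vowels → [pʰ].
Occurrence 3 (position 5): between two vowels → [pʰ].
Occurrence 4 (position 7): no conditioning environment matches → elsewhere allophone [p].

[p̚], [pʰ], [pʰ], [p]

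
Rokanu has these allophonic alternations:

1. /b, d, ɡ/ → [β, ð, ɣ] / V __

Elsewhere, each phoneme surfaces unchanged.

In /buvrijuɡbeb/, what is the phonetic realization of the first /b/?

[b]

/b/ — word-initial; rule 1 does not apply here → [b].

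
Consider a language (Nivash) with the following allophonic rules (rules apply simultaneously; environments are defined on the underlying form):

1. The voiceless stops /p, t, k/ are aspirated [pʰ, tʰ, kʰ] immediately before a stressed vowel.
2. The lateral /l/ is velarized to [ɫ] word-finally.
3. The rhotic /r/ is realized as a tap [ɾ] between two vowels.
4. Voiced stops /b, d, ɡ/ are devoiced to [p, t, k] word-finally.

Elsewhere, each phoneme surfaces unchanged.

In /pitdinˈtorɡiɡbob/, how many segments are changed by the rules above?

2

Segments that undergo a rule: /t/ → [tʰ] (rule 1); /b/ → [p] (rule 4).
All other segments surface unchanged.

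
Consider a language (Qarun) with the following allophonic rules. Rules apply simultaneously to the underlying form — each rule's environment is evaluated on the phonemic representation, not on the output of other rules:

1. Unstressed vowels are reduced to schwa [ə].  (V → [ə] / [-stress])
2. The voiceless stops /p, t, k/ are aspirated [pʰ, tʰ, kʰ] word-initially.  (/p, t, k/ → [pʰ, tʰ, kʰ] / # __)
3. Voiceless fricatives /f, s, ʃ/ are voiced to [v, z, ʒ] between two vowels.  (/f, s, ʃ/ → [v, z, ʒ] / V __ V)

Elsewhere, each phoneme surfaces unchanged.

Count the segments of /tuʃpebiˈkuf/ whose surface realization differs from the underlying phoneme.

4

Segments that undergo a rule: /t/ → [tʰ] (rule 2); /u/ → [ə] (rule 1); /e/ → [ə] (rule 1); /i/ → [ə] (rule 1).
All other segments surface unchanged.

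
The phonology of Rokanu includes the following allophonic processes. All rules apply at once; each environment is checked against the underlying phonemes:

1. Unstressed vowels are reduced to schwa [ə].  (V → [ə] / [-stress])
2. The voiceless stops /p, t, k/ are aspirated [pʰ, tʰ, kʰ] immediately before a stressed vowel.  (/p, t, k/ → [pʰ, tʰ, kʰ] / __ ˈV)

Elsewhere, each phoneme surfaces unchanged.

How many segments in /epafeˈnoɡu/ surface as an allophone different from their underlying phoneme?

4

Segments that undergo a rule: /e/ → [ə] (rule 1); /a/ → [ə] (rule 1); /e/ → [ə] (rule 1); /u/ → [ə] (rule 1).
All other segments surface unchanged.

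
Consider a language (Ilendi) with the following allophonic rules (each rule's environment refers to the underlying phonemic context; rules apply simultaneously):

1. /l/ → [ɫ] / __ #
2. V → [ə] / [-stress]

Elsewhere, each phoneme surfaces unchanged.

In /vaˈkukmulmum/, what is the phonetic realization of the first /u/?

/u/ — between /k/ and /k/; rule 2 does not apply here → [u].

[u]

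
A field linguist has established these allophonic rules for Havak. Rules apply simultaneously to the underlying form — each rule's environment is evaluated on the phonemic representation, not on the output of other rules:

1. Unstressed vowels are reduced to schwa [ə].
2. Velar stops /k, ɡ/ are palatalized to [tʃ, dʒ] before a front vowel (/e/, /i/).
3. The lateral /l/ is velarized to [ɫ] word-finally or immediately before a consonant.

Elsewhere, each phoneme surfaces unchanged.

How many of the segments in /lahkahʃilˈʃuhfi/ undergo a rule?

Segments that undergo a rule: /a/ → [ə] (rule 1); /a/ → [ə] (rule 1); /i/ → [ə] (rule 1); /l/ → [ɫ] (rule 3); /i/ → [ə] (rule 1).
All other segments surface unchanged.

5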